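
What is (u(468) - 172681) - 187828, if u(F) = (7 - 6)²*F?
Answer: -360041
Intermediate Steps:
u(F) = F (u(F) = 1²*F = 1*F = F)
(u(468) - 172681) - 187828 = (468 - 172681) - 187828 = -172213 - 187828 = -360041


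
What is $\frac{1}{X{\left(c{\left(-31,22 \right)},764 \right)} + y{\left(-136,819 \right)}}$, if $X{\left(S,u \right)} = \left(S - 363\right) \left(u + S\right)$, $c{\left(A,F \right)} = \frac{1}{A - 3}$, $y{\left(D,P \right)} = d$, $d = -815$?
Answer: $- \frac{1156}{321551565} \approx -3.5951 \cdot 10^{-6}$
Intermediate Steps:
$y{\left(D,P \right)} = -815$
$c{\left(A,F \right)} = \frac{1}{-3 + A}$
$X{\left(S,u \right)} = \left(-363 + S\right) \left(S + u\right)$
$\frac{1}{X{\left(c{\left(-31,22 \right)},764 \right)} + y{\left(-136,819 \right)}} = \frac{1}{\left(\left(\frac{1}{-3 - 31}\right)^{2} - \frac{363}{-3 - 31} - 277332 + \frac{1}{-3 - 31} \cdot 764\right) - 815} = \frac{1}{\left(\left(\frac{1}{-34}\right)^{2} - \frac{363}{-34} - 277332 + \frac{1}{-34} \cdot 764\right) - 815} = \frac{1}{\left(\left(- \frac{1}{34}\right)^{2} - - \frac{363}{34} - 277332 - \frac{382}{17}\right) - 815} = \frac{1}{\left(\frac{1}{1156} + \frac{363}{34} - 277332 - \frac{382}{17}\right) - 815} = \frac{1}{- \frac{320609425}{1156} - 815} = \frac{1}{- \frac{321551565}{1156}} = - \frac{1156}{321551565}$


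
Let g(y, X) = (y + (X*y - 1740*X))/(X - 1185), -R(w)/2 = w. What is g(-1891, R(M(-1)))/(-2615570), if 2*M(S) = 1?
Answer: 87/155103301 ≈ 5.6092e-7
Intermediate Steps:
M(S) = 1/2 (M(S) = (1/2)*1 = 1/2)
R(w) = -2*w
g(y, X) = (y - 1740*X + X*y)/(-1185 + X) (g(y, X) = (y + (-1740*X + X*y))/(-1185 + X) = (y - 1740*X + X*y)/(-1185 + X))
g(-1891, R(M(-1)))/(-2615570) = ((-1891 - (-3480)/2 - 2*1/2*(-1891))/(-1185 - 2*1/2))/(-2615570) = ((-1891 - 1740*(-1) - 1*(-1891))/(-1185 - 1))*(-1/2615570) = ((-1891 + 1740 + 1891)/(-1186))*(-1/2615570) = -1/1186*1740*(-1/2615570) = -870/593*(-1/2615570) = 87/155103301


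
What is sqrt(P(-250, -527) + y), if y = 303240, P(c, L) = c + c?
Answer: 2*sqrt(75685) ≈ 550.22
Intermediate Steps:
P(c, L) = 2*c
sqrt(P(-250, -527) + y) = sqrt(2*(-250) + 303240) = sqrt(-500 + 303240) = sqrt(302740) = 2*sqrt(75685)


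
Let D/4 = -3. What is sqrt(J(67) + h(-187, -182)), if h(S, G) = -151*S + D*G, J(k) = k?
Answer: 2*sqrt(7622) ≈ 174.61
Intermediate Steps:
D = -12 (D = 4*(-3) = -12)
h(S, G) = -151*S - 12*G
sqrt(J(67) + h(-187, -182)) = sqrt(67 + (-151*(-187) - 12*(-182))) = sqrt(67 + (28237 + 2184)) = sqrt(67 + 30421) = sqrt(30488) = 2*sqrt(7622)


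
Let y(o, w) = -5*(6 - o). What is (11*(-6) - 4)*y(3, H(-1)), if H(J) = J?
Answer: 1050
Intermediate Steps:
y(o, w) = -30 + 5*o
(11*(-6) - 4)*y(3, H(-1)) = (11*(-6) - 4)*(-30 + 5*3) = (-66 - 4)*(-30 + 15) = -70*(-15) = 1050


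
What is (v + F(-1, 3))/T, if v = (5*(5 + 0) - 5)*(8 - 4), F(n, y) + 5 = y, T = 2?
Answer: 39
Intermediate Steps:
F(n, y) = -5 + y
v = 80 (v = (5*5 - 5)*4 = (25 - 5)*4 = 20*4 = 80)
(v + F(-1, 3))/T = (80 + (-5 + 3))/2 = (80 - 2)/2 = (½)*78 = 39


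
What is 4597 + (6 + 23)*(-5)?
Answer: 4452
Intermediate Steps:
4597 + (6 + 23)*(-5) = 4597 + 29*(-5) = 4597 - 145 = 4452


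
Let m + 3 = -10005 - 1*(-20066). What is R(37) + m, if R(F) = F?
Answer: 10095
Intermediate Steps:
m = 10058 (m = -3 + (-10005 - 1*(-20066)) = -3 + (-10005 + 20066) = -3 + 10061 = 10058)
R(37) + m = 37 + 10058 = 10095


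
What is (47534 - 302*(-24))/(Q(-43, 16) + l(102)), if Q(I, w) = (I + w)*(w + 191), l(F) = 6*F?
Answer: -7826/711 ≈ -11.007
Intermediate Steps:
Q(I, w) = (191 + w)*(I + w) (Q(I, w) = (I + w)*(191 + w) = (191 + w)*(I + w))
(47534 - 302*(-24))/(Q(-43, 16) + l(102)) = (47534 - 302*(-24))/((16² + 191*(-43) + 191*16 - 43*16) + 6*102) = (47534 + 7248)/((256 - 8213 + 3056 - 688) + 612) = 54782/(-5589 + 612) = 54782/(-4977) = 54782*(-1/4977) = -7826/711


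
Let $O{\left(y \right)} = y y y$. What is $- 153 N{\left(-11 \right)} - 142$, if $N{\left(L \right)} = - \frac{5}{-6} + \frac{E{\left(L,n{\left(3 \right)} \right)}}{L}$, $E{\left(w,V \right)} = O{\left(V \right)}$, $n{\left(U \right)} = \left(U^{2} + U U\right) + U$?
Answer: $\frac{2827937}{22} \approx 1.2854 \cdot 10^{5}$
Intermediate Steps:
$O{\left(y \right)} = y^{3}$ ($O{\left(y \right)} = y^{2} y = y^{3}$)
$n{\left(U \right)} = U + 2 U^{2}$ ($n{\left(U \right)} = \left(U^{2} + U^{2}\right) + U = 2 U^{2} + U = U + 2 U^{2}$)
$E{\left(w,V \right)} = V^{3}$
$N{\left(L \right)} = \frac{5}{6} + \frac{9261}{L}$ ($N{\left(L \right)} = - \frac{5}{-6} + \frac{\left(3 \left(1 + 2 \cdot 3\right)\right)^{3}}{L} = \left(-5\right) \left(- \frac{1}{6}\right) + \frac{\left(3 \left(1 + 6\right)\right)^{3}}{L} = \frac{5}{6} + \frac{\left(3 \cdot 7\right)^{3}}{L} = \frac{5}{6} + \frac{21^{3}}{L} = \frac{5}{6} + \frac{9261}{L}$)
$- 153 N{\left(-11 \right)} - 142 = - 153 \left(\frac{5}{6} + \frac{9261}{-11}\right) - 142 = - 153 \left(\frac{5}{6} + 9261 \left(- \frac{1}{11}\right)\right) - 142 = - 153 \left(\frac{5}{6} - \frac{9261}{11}\right) - 142 = \left(-153\right) \left(- \frac{55511}{66}\right) - 142 = \frac{2831061}{22} - 142 = \frac{2827937}{22}$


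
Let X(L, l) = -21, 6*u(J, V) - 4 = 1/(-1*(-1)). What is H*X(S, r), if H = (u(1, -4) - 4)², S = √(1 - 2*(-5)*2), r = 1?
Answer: -2527/12 ≈ -210.58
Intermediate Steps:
u(J, V) = ⅚ (u(J, V) = ⅔ + 1/(6*((-1*(-1)))) = ⅔ + (⅙)/1 = ⅔ + (⅙)*1 = ⅔ + ⅙ = ⅚)
S = √21 (S = √(1 + 10*2) = √(1 + 20) = √21 ≈ 4.5826)
H = 361/36 (H = (⅚ - 4)² = (-19/6)² = 361/36 ≈ 10.028)
H*X(S, r) = (361/36)*(-21) = -2527/12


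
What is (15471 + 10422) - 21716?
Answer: 4177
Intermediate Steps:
(15471 + 10422) - 21716 = 25893 - 21716 = 4177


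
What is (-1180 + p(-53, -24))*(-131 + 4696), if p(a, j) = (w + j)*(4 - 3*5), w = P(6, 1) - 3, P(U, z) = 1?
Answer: -4081110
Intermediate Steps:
w = -2 (w = 1 - 3 = -2)
p(a, j) = 22 - 11*j (p(a, j) = (-2 + j)*(4 - 3*5) = (-2 + j)*(4 - 15) = (-2 + j)*(-11) = 22 - 11*j)
(-1180 + p(-53, -24))*(-131 + 4696) = (-1180 + (22 - 11*(-24)))*(-131 + 4696) = (-1180 + (22 + 264))*4565 = (-1180 + 286)*4565 = -894*4565 = -4081110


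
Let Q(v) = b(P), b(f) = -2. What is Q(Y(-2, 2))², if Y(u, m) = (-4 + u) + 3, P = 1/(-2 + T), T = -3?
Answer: 4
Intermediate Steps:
P = -⅕ (P = 1/(-2 - 3) = 1/(-5) = -⅕ ≈ -0.20000)
Y(u, m) = -1 + u
Q(v) = -2
Q(Y(-2, 2))² = (-2)² = 4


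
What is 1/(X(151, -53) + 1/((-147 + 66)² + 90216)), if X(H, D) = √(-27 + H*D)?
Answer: 96777/75207275463871 - 9365787729*I*√8030/75207275463871 ≈ 1.2868e-9 - 0.011159*I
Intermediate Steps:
X(H, D) = √(-27 + D*H)
1/(X(151, -53) + 1/((-147 + 66)² + 90216)) = 1/(√(-27 - 53*151) + 1/((-147 + 66)² + 90216)) = 1/(√(-27 - 8003) + 1/((-81)² + 90216)) = 1/(√(-8030) + 1/(6561 + 90216)) = 1/(I*√8030 + 1/96777) = 1/(1/96777 + I*√8030)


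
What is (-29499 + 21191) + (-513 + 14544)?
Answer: 5723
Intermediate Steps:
(-29499 + 21191) + (-513 + 14544) = -8308 + 14031 = 5723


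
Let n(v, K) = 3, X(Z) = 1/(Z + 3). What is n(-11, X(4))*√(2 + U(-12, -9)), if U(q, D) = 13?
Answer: 3*√15 ≈ 11.619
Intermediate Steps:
X(Z) = 1/(3 + Z)
n(-11, X(4))*√(2 + U(-12, -9)) = 3*√(2 + 13) = 3*√15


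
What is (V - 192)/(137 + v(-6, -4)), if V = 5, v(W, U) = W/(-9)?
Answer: -561/413 ≈ -1.3584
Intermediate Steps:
v(W, U) = -W/9 (v(W, U) = W*(-⅑) = -W/9)
(V - 192)/(137 + v(-6, -4)) = (5 - 192)/(137 - ⅑*(-6)) = -187/(137 + ⅔) = -187/413/3 = -187*3/413 = -561/413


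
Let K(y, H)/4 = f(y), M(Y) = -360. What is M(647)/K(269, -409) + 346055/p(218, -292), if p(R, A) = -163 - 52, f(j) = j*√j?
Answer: -69211/43 - 90*√269/72361 ≈ -1609.6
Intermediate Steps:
f(j) = j^(3/2)
K(y, H) = 4*y^(3/2)
p(R, A) = -215
M(647)/K(269, -409) + 346055/p(218, -292) = -360*√269/289444 + 346055/(-215) = -360*√269/289444 + 346055*(-1/215) = -360*√269/289444 - 69211/43 = -90*√269/72361 - 69211/43 = -69211/43 - 90*√269/72361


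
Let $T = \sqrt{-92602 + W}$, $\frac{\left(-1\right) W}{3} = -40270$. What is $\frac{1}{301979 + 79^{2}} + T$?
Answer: $\frac{1}{308220} + 4 \sqrt{1763} \approx 167.95$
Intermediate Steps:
$W = 120810$ ($W = \left(-3\right) \left(-40270\right) = 120810$)
$T = 4 \sqrt{1763}$ ($T = \sqrt{-92602 + 120810} = \sqrt{28208} = 4 \sqrt{1763} \approx 167.95$)
$\frac{1}{301979 + 79^{2}} + T = \frac{1}{301979 + 79^{2}} + 4 \sqrt{1763} = \frac{1}{301979 + 6241} + 4 \sqrt{1763} = \frac{1}{308220} + 4 \sqrt{1763}$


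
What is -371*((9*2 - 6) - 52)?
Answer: 14840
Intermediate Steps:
-371*((9*2 - 6) - 52) = -371*((18 - 6) - 52) = -371*(12 - 52) = -371*(-40) = 14840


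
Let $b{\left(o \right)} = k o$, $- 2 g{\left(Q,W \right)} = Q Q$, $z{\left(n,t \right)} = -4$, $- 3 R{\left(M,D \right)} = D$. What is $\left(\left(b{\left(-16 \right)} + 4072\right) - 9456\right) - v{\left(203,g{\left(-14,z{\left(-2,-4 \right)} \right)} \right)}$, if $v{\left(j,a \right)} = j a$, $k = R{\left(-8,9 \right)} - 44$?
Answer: $15262$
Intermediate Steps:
$R{\left(M,D \right)} = - \frac{D}{3}$
$g{\left(Q,W \right)} = - \frac{Q^{2}}{2}$ ($g{\left(Q,W \right)} = - \frac{Q Q}{2} = - \frac{Q^{2}}{2}$)
$k = -47$ ($k = \left(- \frac{1}{3}\right) 9 - 44 = -3 - 44 = -47$)
$b{\left(o \right)} = - 47 o$
$v{\left(j,a \right)} = a j$
$\left(\left(b{\left(-16 \right)} + 4072\right) - 9456\right) - v{\left(203,g{\left(-14,z{\left(-2,-4 \right)} \right)} \right)} = \left(\left(\left(-47\right) \left(-16\right) + 4072\right) - 9456\right) - - \frac{\left(-14\right)^{2}}{2} \cdot 203 = \left(\left(752 + 4072\right) - 9456\right) - \left(- \frac{1}{2}\right) 196 \cdot 203 = \left(4824 - 9456\right) - \left(-98\right) 203 = -4632 - -19894 = -4632 + 19894 = 15262$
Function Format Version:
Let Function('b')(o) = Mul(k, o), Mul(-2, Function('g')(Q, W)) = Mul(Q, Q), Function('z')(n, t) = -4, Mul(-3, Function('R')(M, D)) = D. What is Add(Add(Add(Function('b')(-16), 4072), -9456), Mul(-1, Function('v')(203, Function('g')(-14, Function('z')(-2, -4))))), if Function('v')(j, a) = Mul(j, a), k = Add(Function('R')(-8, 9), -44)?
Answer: 15262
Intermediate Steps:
Function('R')(M, D) = Mul(Rational(-1, 3), D)
Function('g')(Q, W) = Mul(Rational(-1, 2), Pow(Q, 2)) (Function('g')(Q, W) = Mul(Rational(-1, 2), Mul(Q, Q)) = Mul(Rational(-1, 2), Pow(Q, 2)))
k = -47 (k = Add(Mul(Rational(-1, 3), 9), -44) = Add(-3, -44) = -47)
Function('b')(o) = Mul(-47, o)
Function('v')(j, a) = Mul(a, j)
Add(Add(Add(Function('b')(-16), 4072), -9456), Mul(-1, Function('v')(203, Function('g')(-14, Function('z')(-2, -4))))) = Add(Add(Add(Mul(-47, -16), 4072), -9456), Mul(-1, Mul(Mul(Rational(-1, 2), Pow(-14, 2)), 203))) = Add(Add(Add(752, 4072), -9456), Mul(-1, Mul(Mul(Rational(-1, 2), 196), 203))) = Add(Add(4824, -9456), Mul(-1, Mul(-98, 203))) = Add(-4632, Mul(-1, -19894)) = Add(-4632, 19894) = 15262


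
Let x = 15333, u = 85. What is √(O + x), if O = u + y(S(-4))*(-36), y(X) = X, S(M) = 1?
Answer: √15382 ≈ 124.02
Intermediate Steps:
O = 49 (O = 85 + 1*(-36) = 85 - 36 = 49)
√(O + x) = √(49 + 15333) = √15382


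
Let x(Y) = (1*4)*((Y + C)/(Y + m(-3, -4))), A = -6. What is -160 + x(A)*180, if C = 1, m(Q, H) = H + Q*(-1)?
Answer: 2480/7 ≈ 354.29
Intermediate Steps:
m(Q, H) = H - Q
x(Y) = 4*(1 + Y)/(-1 + Y) (x(Y) = (1*4)*((Y + 1)/(Y + (-4 - 1*(-3)))) = 4*((1 + Y)/(Y + (-4 + 3))) = 4*((1 + Y)/(Y - 1)) = 4*((1 + Y)/(-1 + Y)) = 4*(1 + Y)/(-1 + Y))
-160 + x(A)*180 = -160 + (4*(1 - 6)/(-1 - 6))*180 = -160 + (4*(-5)/(-7))*180 = -160 + (4*(-⅐)*(-5))*180 = -160 + (20/7)*180 = -160 + 3600/7 = 2480/7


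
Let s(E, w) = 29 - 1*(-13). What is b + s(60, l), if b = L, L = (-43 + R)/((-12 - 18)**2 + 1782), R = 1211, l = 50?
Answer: 56906/1341 ≈ 42.435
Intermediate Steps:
L = 584/1341 (L = (-43 + 1211)/((-12 - 18)**2 + 1782) = 1168/((-30)**2 + 1782) = 1168/(900 + 1782) = 1168/2682 = 1168*(1/2682) = 584/1341 ≈ 0.43550)
s(E, w) = 42 (s(E, w) = 29 + 13 = 42)
b = 584/1341 ≈ 0.43550
b + s(60, l) = 584/1341 + 42 = 56906/1341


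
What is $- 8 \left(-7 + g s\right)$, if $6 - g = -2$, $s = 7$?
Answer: $-392$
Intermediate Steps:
$g = 8$ ($g = 6 - -2 = 6 + 2 = 8$)
$- 8 \left(-7 + g s\right) = - 8 \left(-7 + 8 \cdot 7\right) = - 8 \left(-7 + 56\right) = \left(-8\right) 49 = -392$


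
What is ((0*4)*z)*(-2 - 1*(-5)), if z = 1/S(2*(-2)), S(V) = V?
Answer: 0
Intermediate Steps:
z = -¼ (z = 1/(2*(-2)) = 1/(-4) = -¼ ≈ -0.25000)
((0*4)*z)*(-2 - 1*(-5)) = ((0*4)*(-¼))*(-2 - 1*(-5)) = (0*(-¼))*(-2 + 5) = 0*3 = 0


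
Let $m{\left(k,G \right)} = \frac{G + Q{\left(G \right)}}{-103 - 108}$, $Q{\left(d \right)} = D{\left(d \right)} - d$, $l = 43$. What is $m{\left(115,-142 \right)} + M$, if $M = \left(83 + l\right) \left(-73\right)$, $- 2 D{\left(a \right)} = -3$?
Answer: $- \frac{3881559}{422} \approx -9198.0$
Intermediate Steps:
$D{\left(a \right)} = \frac{3}{2}$ ($D{\left(a \right)} = \left(- \frac{1}{2}\right) \left(-3\right) = \frac{3}{2}$)
$Q{\left(d \right)} = \frac{3}{2} - d$
$m{\left(k,G \right)} = - \frac{3}{422}$ ($m{\left(k,G \right)} = \frac{G - \left(- \frac{3}{2} + G\right)}{-103 - 108} = \frac{3}{2 \left(-211\right)} = \frac{3}{2} \left(- \frac{1}{211}\right) = - \frac{3}{422}$)
$M = -9198$ ($M = \left(83 + 43\right) \left(-73\right) = 126 \left(-73\right) = -9198$)
$m{\left(115,-142 \right)} + M = - \frac{3}{422} - 9198 = - \frac{3881559}{422}$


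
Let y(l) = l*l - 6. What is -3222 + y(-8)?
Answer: -3164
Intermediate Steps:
y(l) = -6 + l**2 (y(l) = l**2 - 6 = -6 + l**2)
-3222 + y(-8) = -3222 + (-6 + (-8)**2) = -3222 + (-6 + 64) = -3222 + 58 = -3164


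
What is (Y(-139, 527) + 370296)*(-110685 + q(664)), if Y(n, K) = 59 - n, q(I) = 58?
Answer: -40986639738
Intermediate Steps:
(Y(-139, 527) + 370296)*(-110685 + q(664)) = ((59 - 1*(-139)) + 370296)*(-110685 + 58) = ((59 + 139) + 370296)*(-110627) = (198 + 370296)*(-110627) = 370494*(-110627) = -40986639738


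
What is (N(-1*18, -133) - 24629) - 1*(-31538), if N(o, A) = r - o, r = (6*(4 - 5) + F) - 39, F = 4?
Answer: 6886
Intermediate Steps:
r = -41 (r = (6*(4 - 5) + 4) - 39 = (6*(-1) + 4) - 39 = (-6 + 4) - 39 = -2 - 39 = -41)
N(o, A) = -41 - o
(N(-1*18, -133) - 24629) - 1*(-31538) = ((-41 - (-1)*18) - 24629) - 1*(-31538) = ((-41 - 1*(-18)) - 24629) + 31538 = ((-41 + 18) - 24629) + 31538 = (-23 - 24629) + 31538 = -24652 + 31538 = 6886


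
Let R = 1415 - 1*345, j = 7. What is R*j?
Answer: 7490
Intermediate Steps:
R = 1070 (R = 1415 - 345 = 1070)
R*j = 1070*7 = 7490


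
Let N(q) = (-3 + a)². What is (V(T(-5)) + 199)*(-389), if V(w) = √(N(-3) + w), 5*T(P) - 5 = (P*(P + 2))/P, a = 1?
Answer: -77411 - 389*√110/5 ≈ -78227.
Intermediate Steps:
T(P) = 7/5 + P/5 (T(P) = 1 + ((P*(P + 2))/P)/5 = 1 + ((P*(2 + P))/P)/5 = 1 + (2 + P)/5 = 1 + (⅖ + P/5) = 7/5 + P/5)
N(q) = 4 (N(q) = (-3 + 1)² = (-2)² = 4)
V(w) = √(4 + w)
(V(T(-5)) + 199)*(-389) = (√(4 + (7/5 + (⅕)*(-5))) + 199)*(-389) = (√(4 + (7/5 - 1)) + 199)*(-389) = (√(4 + ⅖) + 199)*(-389) = (√(22/5) + 199)*(-389) = (√110/5 + 199)*(-389) = (199 + √110/5)*(-389) = -77411 - 389*√110/5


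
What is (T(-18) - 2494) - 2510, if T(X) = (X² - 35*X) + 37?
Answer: -4013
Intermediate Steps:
T(X) = 37 + X² - 35*X
(T(-18) - 2494) - 2510 = ((37 + (-18)² - 35*(-18)) - 2494) - 2510 = ((37 + 324 + 630) - 2494) - 2510 = (991 - 2494) - 2510 = -1503 - 2510 = -4013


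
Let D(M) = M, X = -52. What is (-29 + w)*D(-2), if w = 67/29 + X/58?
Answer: 1600/29 ≈ 55.172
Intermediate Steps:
w = 41/29 (w = 67/29 - 52/58 = 67*(1/29) - 52*1/58 = 67/29 - 26/29 = 41/29 ≈ 1.4138)
(-29 + w)*D(-2) = (-29 + 41/29)*(-2) = -800/29*(-2) = 1600/29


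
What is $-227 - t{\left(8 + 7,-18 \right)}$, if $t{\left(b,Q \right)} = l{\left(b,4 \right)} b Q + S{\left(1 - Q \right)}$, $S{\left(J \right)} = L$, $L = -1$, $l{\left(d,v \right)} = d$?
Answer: $3824$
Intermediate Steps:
$S{\left(J \right)} = -1$
$t{\left(b,Q \right)} = -1 + Q b^{2}$ ($t{\left(b,Q \right)} = b b Q - 1 = b^{2} Q - 1 = Q b^{2} - 1 = -1 + Q b^{2}$)
$-227 - t{\left(8 + 7,-18 \right)} = -227 - \left(-1 - 18 \left(8 + 7\right)^{2}\right) = -227 - \left(-1 - 18 \cdot 15^{2}\right) = -227 - \left(-1 - 4050\right) = -227 - -4051 = -227 + 4051 = 3824$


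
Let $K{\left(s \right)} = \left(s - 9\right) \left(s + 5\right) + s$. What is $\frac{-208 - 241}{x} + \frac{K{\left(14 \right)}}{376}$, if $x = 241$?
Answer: $- \frac{142555}{90616} \approx -1.5732$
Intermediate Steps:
$K{\left(s \right)} = s + \left(-9 + s\right) \left(5 + s\right)$ ($K{\left(s \right)} = \left(-9 + s\right) \left(5 + s\right) + s = s + \left(-9 + s\right) \left(5 + s\right)$)
$\frac{-208 - 241}{x} + \frac{K{\left(14 \right)}}{376} = \frac{-208 - 241}{241} + \frac{-45 + 14^{2} - 42}{376} = \left(-208 - 241\right) \frac{1}{241} + \left(-45 + 196 - 42\right) \frac{1}{376} = \left(-449\right) \frac{1}{241} + 109 \cdot \frac{1}{376} = - \frac{449}{241} + \frac{109}{376} = - \frac{142555}{90616}$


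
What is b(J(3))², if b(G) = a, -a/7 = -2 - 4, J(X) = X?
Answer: 1764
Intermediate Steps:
a = 42 (a = -7*(-2 - 4) = -7*(-6) = 42)
b(G) = 42
b(J(3))² = 42² = 1764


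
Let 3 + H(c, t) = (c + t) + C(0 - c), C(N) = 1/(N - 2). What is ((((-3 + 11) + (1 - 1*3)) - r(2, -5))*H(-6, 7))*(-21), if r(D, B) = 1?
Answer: 735/4 ≈ 183.75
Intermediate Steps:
C(N) = 1/(-2 + N)
H(c, t) = -3 + c + t + 1/(-2 - c) (H(c, t) = -3 + ((c + t) + 1/(-2 + (0 - c))) = -3 + ((c + t) + 1/(-2 - c)) = -3 + (c + t + 1/(-2 - c)) = -3 + c + t + 1/(-2 - c))
((((-3 + 11) + (1 - 1*3)) - r(2, -5))*H(-6, 7))*(-21) = ((((-3 + 11) + (1 - 1*3)) - 1*1)*((-1 + (2 - 6)*(-3 - 6 + 7))/(2 - 6)))*(-21) = (((8 + (1 - 3)) - 1)*((-1 - 4*(-2))/(-4)))*(-21) = (((8 - 2) - 1)*(-(-1 + 8)/4))*(-21) = ((6 - 1)*(-¼*7))*(-21) = (5*(-7/4))*(-21) = -35/4*(-21) = 735/4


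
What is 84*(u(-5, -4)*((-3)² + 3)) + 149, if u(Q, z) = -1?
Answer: -859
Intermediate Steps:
84*(u(-5, -4)*((-3)² + 3)) + 149 = 84*(-((-3)² + 3)) + 149 = 84*(-(9 + 3)) + 149 = 84*(-1*12) + 149 = 84*(-12) + 149 = -1008 + 149 = -859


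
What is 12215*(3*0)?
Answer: 0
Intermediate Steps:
12215*(3*0) = 12215*0 = 0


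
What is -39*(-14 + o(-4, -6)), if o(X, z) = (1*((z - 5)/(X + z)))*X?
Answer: 3588/5 ≈ 717.60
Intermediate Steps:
o(X, z) = X*(-5 + z)/(X + z) (o(X, z) = (1*((-5 + z)/(X + z)))*X = ((-5 + z)/(X + z))*X = X*(-5 + z)/(X + z))
-39*(-14 + o(-4, -6)) = -39*(-14 - 4*(-5 - 6)/(-4 - 6)) = -39*(-14 - 4*(-11)/(-10)) = -39*(-14 - 4*(-1/10)*(-11)) = -39*(-14 - 22/5) = -39*(-92/5) = 3588/5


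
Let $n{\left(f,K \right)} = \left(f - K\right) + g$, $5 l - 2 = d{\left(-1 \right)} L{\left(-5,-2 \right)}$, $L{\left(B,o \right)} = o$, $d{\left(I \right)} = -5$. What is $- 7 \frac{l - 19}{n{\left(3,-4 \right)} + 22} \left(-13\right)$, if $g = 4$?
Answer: $- \frac{7553}{165} \approx -45.776$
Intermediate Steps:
$l = \frac{12}{5}$ ($l = \frac{2}{5} + \frac{\left(-5\right) \left(-2\right)}{5} = \frac{2}{5} + \frac{1}{5} \cdot 10 = \frac{2}{5} + 2 = \frac{12}{5} \approx 2.4$)
$n{\left(f,K \right)} = 4 + f - K$ ($n{\left(f,K \right)} = \left(f - K\right) + 4 = 4 + f - K$)
$- 7 \frac{l - 19}{n{\left(3,-4 \right)} + 22} \left(-13\right) = - 7 \frac{\frac{12}{5} - 19}{\left(4 + 3 - -4\right) + 22} \left(-13\right) = - 7 \left(- \frac{83}{5 \left(\left(4 + 3 + 4\right) + 22\right)}\right) \left(-13\right) = - 7 \left(- \frac{83}{5 \left(11 + 22\right)}\right) \left(-13\right) = - 7 \left(- \frac{83}{5 \cdot 33}\right) \left(-13\right) = - 7 \left(\left(- \frac{83}{5}\right) \frac{1}{33}\right) \left(-13\right) = \left(-7\right) \left(- \frac{83}{165}\right) \left(-13\right) = \frac{581}{165} \left(-13\right) = - \frac{7553}{165}$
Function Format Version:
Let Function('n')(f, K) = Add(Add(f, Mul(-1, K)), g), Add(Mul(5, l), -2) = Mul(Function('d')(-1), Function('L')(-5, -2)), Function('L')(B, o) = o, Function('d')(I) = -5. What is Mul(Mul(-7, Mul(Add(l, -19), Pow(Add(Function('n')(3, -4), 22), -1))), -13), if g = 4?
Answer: Rational(-7553, 165) ≈ -45.776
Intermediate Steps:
l = Rational(12, 5) (l = Add(Rational(2, 5), Mul(Rational(1, 5), Mul(-5, -2))) = Add(Rational(2, 5), Mul(Rational(1, 5), 10)) = Add(Rational(2, 5), 2) = Rational(12, 5) ≈ 2.4000)
Function('n')(f, K) = Add(4, f, Mul(-1, K)) (Function('n')(f, K) = Add(Add(f, Mul(-1, K)), 4) = Add(4, f, Mul(-1, K)))
Mul(Mul(-7, Mul(Add(l, -19), Pow(Add(Function('n')(3, -4), 22), -1))), -13) = Mul(Mul(-7, Mul(Add(Rational(12, 5), -19), Pow(Add(Add(4, 3, Mul(-1, -4)), 22), -1))), -13) = Mul(Mul(-7, Mul(Rational(-83, 5), Pow(Add(Add(4, 3, 4), 22), -1))), -13) = Mul(Mul(-7, Mul(Rational(-83, 5), Pow(Add(11, 22), -1))), -13) = Mul(Mul(-7, Mul(Rational(-83, 5), Pow(33, -1))), -13) = Mul(Mul(-7, Mul(Rational(-83, 5), Rational(1, 33))), -13) = Mul(Mul(-7, Rational(-83, 165)), -13) = Mul(Rational(581, 165), -13) = Rational(-7553, 165)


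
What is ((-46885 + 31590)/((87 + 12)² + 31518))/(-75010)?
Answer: 3059/619867638 ≈ 4.9349e-6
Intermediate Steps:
((-46885 + 31590)/((87 + 12)² + 31518))/(-75010) = -15295/(99² + 31518)*(-1/75010) = -15295/(9801 + 31518)*(-1/75010) = -15295/41319*(-1/75010) = 3059/619867638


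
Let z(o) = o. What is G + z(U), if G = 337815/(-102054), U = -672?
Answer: -22972701/34018 ≈ -675.31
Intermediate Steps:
G = -112605/34018 (G = 337815*(-1/102054) = -112605/34018 ≈ -3.3102)
G + z(U) = -112605/34018 - 672 = -22972701/34018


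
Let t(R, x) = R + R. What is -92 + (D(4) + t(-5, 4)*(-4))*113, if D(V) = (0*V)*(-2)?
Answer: 4428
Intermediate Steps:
t(R, x) = 2*R
D(V) = 0 (D(V) = 0*(-2) = 0)
-92 + (D(4) + t(-5, 4)*(-4))*113 = -92 + (0 + (2*(-5))*(-4))*113 = -92 + (0 - 10*(-4))*113 = -92 + (0 + 40)*113 = -92 + 40*113 = -92 + 4520 = 4428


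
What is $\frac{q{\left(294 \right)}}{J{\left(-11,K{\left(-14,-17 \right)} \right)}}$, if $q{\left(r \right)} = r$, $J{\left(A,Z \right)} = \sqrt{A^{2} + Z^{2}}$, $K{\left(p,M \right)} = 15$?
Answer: $\frac{147 \sqrt{346}}{173} \approx 15.806$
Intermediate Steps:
$\frac{q{\left(294 \right)}}{J{\left(-11,K{\left(-14,-17 \right)} \right)}} = \frac{294}{\sqrt{\left(-11\right)^{2} + 15^{2}}} = \frac{294}{\sqrt{121 + 225}} = \frac{294}{\sqrt{346}} = 294 \frac{\sqrt{346}}{346} = \frac{147 \sqrt{346}}{173}$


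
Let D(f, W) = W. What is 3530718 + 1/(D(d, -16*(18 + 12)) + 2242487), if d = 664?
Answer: 7915894471027/2242007 ≈ 3.5307e+6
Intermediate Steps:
3530718 + 1/(D(d, -16*(18 + 12)) + 2242487) = 3530718 + 1/(-16*(18 + 12) + 2242487) = 3530718 + 1/(-16*30 + 2242487) = 3530718 + 1/(-480 + 2242487) = 3530718 + 1/2242007 = 7915894471027/2242007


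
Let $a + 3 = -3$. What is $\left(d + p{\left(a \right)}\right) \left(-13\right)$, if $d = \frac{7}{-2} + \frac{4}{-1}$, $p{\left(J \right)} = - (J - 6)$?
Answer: $- \frac{117}{2} \approx -58.5$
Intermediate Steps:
$a = -6$ ($a = -3 - 3 = -6$)
$p{\left(J \right)} = 6 - J$ ($p{\left(J \right)} = - (J - 6) = - (-6 + J) = 6 - J$)
$d = - \frac{15}{2}$ ($d = 7 \left(- \frac{1}{2}\right) + 4 \left(-1\right) = - \frac{7}{2} - 4 = - \frac{15}{2} \approx -7.5$)
$\left(d + p{\left(a \right)}\right) \left(-13\right) = \left(- \frac{15}{2} + \left(6 - -6\right)\right) \left(-13\right) = \left(- \frac{15}{2} + \left(6 + 6\right)\right) \left(-13\right) = \left(- \frac{15}{2} + 12\right) \left(-13\right) = \frac{9}{2} \left(-13\right) = - \frac{117}{2}$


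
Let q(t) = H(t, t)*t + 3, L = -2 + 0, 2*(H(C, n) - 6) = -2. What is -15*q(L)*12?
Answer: 1260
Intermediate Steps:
H(C, n) = 5 (H(C, n) = 6 + (½)*(-2) = 6 - 1 = 5)
L = -2
q(t) = 3 + 5*t (q(t) = 5*t + 3 = 3 + 5*t)
-15*q(L)*12 = -15*(3 + 5*(-2))*12 = -15*(3 - 10)*12 = -15*(-7)*12 = 105*12 = 1260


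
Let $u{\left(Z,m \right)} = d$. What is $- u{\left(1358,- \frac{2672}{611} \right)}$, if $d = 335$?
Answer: $-335$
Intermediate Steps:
$u{\left(Z,m \right)} = 335$
$- u{\left(1358,- \frac{2672}{611} \right)} = \left(-1\right) 335 = -335$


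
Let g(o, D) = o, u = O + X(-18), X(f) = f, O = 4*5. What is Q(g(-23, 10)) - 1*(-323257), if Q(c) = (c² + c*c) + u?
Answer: 324317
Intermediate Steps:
O = 20
u = 2 (u = 20 - 18 = 2)
Q(c) = 2 + 2*c² (Q(c) = (c² + c*c) + 2 = (c² + c²) + 2 = 2*c² + 2 = 2 + 2*c²)
Q(g(-23, 10)) - 1*(-323257) = (2 + 2*(-23)²) - 1*(-323257) = (2 + 2*529) + 323257 = (2 + 1058) + 323257 = 1060 + 323257 = 324317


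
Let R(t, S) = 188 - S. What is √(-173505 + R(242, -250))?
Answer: I*√173067 ≈ 416.01*I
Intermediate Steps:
√(-173505 + R(242, -250)) = √(-173505 + (188 - 1*(-250))) = √(-173505 + (188 + 250)) = √(-173505 + 438) = √(-173067) = I*√173067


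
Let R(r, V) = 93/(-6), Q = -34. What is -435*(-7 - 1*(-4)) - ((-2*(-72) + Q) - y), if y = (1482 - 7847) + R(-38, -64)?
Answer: -10371/2 ≈ -5185.5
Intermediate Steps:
R(r, V) = -31/2 (R(r, V) = 93*(-1/6) = -31/2)
y = -12761/2 (y = (1482 - 7847) - 31/2 = -6365 - 31/2 = -12761/2 ≈ -6380.5)
-435*(-7 - 1*(-4)) - ((-2*(-72) + Q) - y) = -435*(-7 - 1*(-4)) - ((-2*(-72) - 34) - 1*(-12761/2)) = -435*(-7 + 4) - ((144 - 34) + 12761/2) = -435*(-3) - (110 + 12761/2) = 1305 - 1*12981/2 = 1305 - 12981/2 = -10371/2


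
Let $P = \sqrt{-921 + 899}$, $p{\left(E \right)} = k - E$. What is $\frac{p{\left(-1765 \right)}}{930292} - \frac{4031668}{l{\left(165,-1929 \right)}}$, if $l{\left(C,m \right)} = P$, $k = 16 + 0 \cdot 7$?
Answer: $\frac{1781}{930292} + \frac{2015834 i \sqrt{22}}{11} \approx 0.0019145 + 8.5956 \cdot 10^{5} i$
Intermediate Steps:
$k = 16$ ($k = 16 + 0 = 16$)
$p{\left(E \right)} = 16 - E$
$P = i \sqrt{22}$ ($P = \sqrt{-22} = i \sqrt{22} \approx 4.6904 i$)
$l{\left(C,m \right)} = i \sqrt{22}$
$\frac{p{\left(-1765 \right)}}{930292} - \frac{4031668}{l{\left(165,-1929 \right)}} = \frac{16 - -1765}{930292} - \frac{4031668}{i \sqrt{22}} = \left(16 + 1765\right) \frac{1}{930292} - 4031668 \left(- \frac{i \sqrt{22}}{22}\right) = 1781 \cdot \frac{1}{930292} + \frac{2015834 i \sqrt{22}}{11} = \frac{1781}{930292} + \frac{2015834 i \sqrt{22}}{11}$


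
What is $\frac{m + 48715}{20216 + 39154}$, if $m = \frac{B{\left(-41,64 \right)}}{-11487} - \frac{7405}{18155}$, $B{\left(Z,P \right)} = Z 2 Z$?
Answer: $\frac{1015919591843}{1238140481445} \approx 0.82052$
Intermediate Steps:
$B{\left(Z,P \right)} = 2 Z^{2}$ ($B{\left(Z,P \right)} = 2 Z Z = 2 Z^{2}$)
$m = - \frac{29219669}{41709297}$ ($m = \frac{2 \left(-41\right)^{2}}{-11487} - \frac{7405}{18155} = 2 \cdot 1681 \left(- \frac{1}{11487}\right) - \frac{1481}{3631} = 3362 \left(- \frac{1}{11487}\right) - \frac{1481}{3631} = - \frac{3362}{11487} - \frac{1481}{3631} = - \frac{29219669}{41709297} \approx -0.70055$)
$\frac{m + 48715}{20216 + 39154} = \frac{- \frac{29219669}{41709297} + 48715}{20216 + 39154} = \frac{2031839183686}{41709297 \cdot 59370} = \frac{2031839183686}{41709297} \cdot \frac{1}{59370} = \frac{1015919591843}{1238140481445}$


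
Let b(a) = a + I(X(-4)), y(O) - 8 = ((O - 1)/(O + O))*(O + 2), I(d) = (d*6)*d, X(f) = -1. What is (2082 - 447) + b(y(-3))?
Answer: 4945/3 ≈ 1648.3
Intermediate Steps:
I(d) = 6*d² (I(d) = (6*d)*d = 6*d²)
y(O) = 8 + (-1 + O)*(2 + O)/(2*O) (y(O) = 8 + ((O - 1)/(O + O))*(O + 2) = 8 + ((-1 + O)/((2*O)))*(2 + O) = 8 + ((-1 + O)*(1/(2*O)))*(2 + O) = 8 + ((-1 + O)/(2*O))*(2 + O) = 8 + (-1 + O)*(2 + O)/(2*O))
b(a) = 6 + a (b(a) = a + 6*(-1)² = a + 6*1 = a + 6 = 6 + a)
(2082 - 447) + b(y(-3)) = (2082 - 447) + (6 + (½)*(-2 - 3*(17 - 3))/(-3)) = 1635 + (6 + (½)*(-⅓)*(-2 - 3*14)) = 1635 + (6 + (½)*(-⅓)*(-2 - 42)) = 1635 + (6 + (½)*(-⅓)*(-44)) = 1635 + (6 + 22/3) = 1635 + 40/3 = 4945/3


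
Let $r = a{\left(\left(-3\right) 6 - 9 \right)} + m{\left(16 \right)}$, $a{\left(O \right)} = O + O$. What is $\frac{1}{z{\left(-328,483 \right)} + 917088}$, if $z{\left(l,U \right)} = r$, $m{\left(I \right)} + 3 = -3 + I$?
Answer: $\frac{1}{917044} \approx 1.0905 \cdot 10^{-6}$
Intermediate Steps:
$a{\left(O \right)} = 2 O$
$m{\left(I \right)} = -6 + I$ ($m{\left(I \right)} = -3 + \left(-3 + I\right) = -6 + I$)
$r = -44$ ($r = 2 \left(\left(-3\right) 6 - 9\right) + \left(-6 + 16\right) = 2 \left(-18 - 9\right) + 10 = 2 \left(-27\right) + 10 = -54 + 10 = -44$)
$z{\left(l,U \right)} = -44$
$\frac{1}{z{\left(-328,483 \right)} + 917088} = \frac{1}{-44 + 917088} = \frac{1}{917044}$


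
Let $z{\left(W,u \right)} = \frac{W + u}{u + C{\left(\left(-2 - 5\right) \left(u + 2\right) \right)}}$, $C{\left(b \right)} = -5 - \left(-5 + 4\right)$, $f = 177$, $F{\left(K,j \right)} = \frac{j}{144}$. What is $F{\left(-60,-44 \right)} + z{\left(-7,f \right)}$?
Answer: $\frac{4217}{6228} \approx 0.6771$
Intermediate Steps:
$F{\left(K,j \right)} = \frac{j}{144}$ ($F{\left(K,j \right)} = j \frac{1}{144} = \frac{j}{144}$)
$C{\left(b \right)} = -4$ ($C{\left(b \right)} = -5 - -1 = -5 + 1 = -4$)
$z{\left(W,u \right)} = \frac{W + u}{-4 + u}$ ($z{\left(W,u \right)} = \frac{W + u}{u - 4} = \frac{W + u}{-4 + u}$)
$F{\left(-60,-44 \right)} + z{\left(-7,f \right)} = \frac{1}{144} \left(-44\right) + \frac{-7 + 177}{-4 + 177} = - \frac{11}{36} + \frac{1}{173} \cdot 170 = - \frac{11}{36} + \frac{170}{173} = \frac{4217}{6228}$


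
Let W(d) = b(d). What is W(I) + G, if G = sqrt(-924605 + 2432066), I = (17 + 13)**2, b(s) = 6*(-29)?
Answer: -174 + sqrt(1507461) ≈ 1053.8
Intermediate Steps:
b(s) = -174
I = 900 (I = 30**2 = 900)
W(d) = -174
G = sqrt(1507461) ≈ 1227.8
W(I) + G = -174 + sqrt(1507461)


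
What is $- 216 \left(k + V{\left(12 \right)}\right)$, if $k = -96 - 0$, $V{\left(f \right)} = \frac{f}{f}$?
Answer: $20520$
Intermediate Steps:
$V{\left(f \right)} = 1$
$k = -96$ ($k = -96 + 0 = -96$)
$- 216 \left(k + V{\left(12 \right)}\right) = - 216 \left(-96 + 1\right) = \left(-216\right) \left(-95\right) = 20520$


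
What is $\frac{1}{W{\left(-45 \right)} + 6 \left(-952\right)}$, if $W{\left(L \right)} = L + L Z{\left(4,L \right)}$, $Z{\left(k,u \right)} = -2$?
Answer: $- \frac{1}{5667} \approx -0.00017646$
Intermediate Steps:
$W{\left(L \right)} = - L$ ($W{\left(L \right)} = L + L \left(-2\right) = L - 2 L = - L$)
$\frac{1}{W{\left(-45 \right)} + 6 \left(-952\right)} = \frac{1}{\left(-1\right) \left(-45\right) + 6 \left(-952\right)} = \frac{1}{45 - 5712} = \frac{1}{-5667} = - \frac{1}{5667}$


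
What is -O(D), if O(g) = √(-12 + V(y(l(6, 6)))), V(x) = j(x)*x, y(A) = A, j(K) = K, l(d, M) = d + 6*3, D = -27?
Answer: -2*√141 ≈ -23.749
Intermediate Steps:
l(d, M) = 18 + d (l(d, M) = d + 18 = 18 + d)
V(x) = x² (V(x) = x*x = x²)
O(g) = 2*√141 (O(g) = √(-12 + (18 + 6)²) = √(-12 + 24²) = √(-12 + 576) = √564 = 2*√141)
-O(D) = -2*√141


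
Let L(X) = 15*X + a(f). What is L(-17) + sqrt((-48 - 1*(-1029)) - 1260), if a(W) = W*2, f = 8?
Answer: -239 + 3*I*sqrt(31) ≈ -239.0 + 16.703*I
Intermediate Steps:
a(W) = 2*W
L(X) = 16 + 15*X (L(X) = 15*X + 2*8 = 15*X + 16 = 16 + 15*X)
L(-17) + sqrt((-48 - 1*(-1029)) - 1260) = (16 + 15*(-17)) + sqrt((-48 - 1*(-1029)) - 1260) = (16 - 255) + sqrt((-48 + 1029) - 1260) = -239 + sqrt(981 - 1260) = -239 + sqrt(-279) = -239 + 3*I*sqrt(31)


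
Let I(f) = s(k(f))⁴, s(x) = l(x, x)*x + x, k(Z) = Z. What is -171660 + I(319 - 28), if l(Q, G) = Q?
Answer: 52131876978936762996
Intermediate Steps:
s(x) = x + x² (s(x) = x*x + x = x² + x = x + x²)
I(f) = f⁴*(1 + f)⁴ (I(f) = (f*(1 + f))⁴ = f⁴*(1 + f)⁴)
-171660 + I(319 - 28) = -171660 + (319 - 28)⁴*(1 + (319 - 28))⁴ = -171660 + 291⁴*(1 + 291)⁴ = -171660 + 7170871761*292⁴ = -171660 + 7170871761*7269949696 = -171660 + 52131876978936934656 = 52131876978936762996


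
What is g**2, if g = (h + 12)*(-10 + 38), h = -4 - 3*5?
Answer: 38416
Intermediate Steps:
h = -19 (h = -4 - 15 = -19)
g = -196 (g = (-19 + 12)*(-10 + 38) = -7*28 = -196)
g**2 = (-196)**2 = 38416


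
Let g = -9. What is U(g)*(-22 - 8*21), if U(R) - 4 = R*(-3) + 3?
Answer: -6460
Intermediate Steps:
U(R) = 7 - 3*R (U(R) = 4 + (R*(-3) + 3) = 4 + (-3*R + 3) = 4 + (3 - 3*R) = 7 - 3*R)
U(g)*(-22 - 8*21) = (7 - 3*(-9))*(-22 - 8*21) = (7 + 27)*(-22 - 168) = 34*(-190) = -6460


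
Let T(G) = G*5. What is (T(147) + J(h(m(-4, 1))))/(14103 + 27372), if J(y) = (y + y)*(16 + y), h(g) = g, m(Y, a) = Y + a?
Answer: 219/13825 ≈ 0.015841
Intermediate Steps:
T(G) = 5*G
J(y) = 2*y*(16 + y) (J(y) = (2*y)*(16 + y) = 2*y*(16 + y))
(T(147) + J(h(m(-4, 1))))/(14103 + 27372) = (5*147 + 2*(-4 + 1)*(16 + (-4 + 1)))/(14103 + 27372) = (735 + 2*(-3)*(16 - 3))/41475 = (735 + 2*(-3)*13)*(1/41475) = (735 - 78)*(1/41475) = 657*(1/41475) = 219/13825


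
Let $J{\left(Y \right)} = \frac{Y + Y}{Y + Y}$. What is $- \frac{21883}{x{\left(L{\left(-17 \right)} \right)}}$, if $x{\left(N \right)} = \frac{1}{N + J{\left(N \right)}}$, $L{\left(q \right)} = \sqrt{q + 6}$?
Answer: $-21883 - 21883 i \sqrt{11} \approx -21883.0 - 72578.0 i$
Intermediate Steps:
$J{\left(Y \right)} = 1$ ($J{\left(Y \right)} = \frac{2 Y}{2 Y} = 2 Y \frac{1}{2 Y} = 1$)
$L{\left(q \right)} = \sqrt{6 + q}$
$x{\left(N \right)} = \frac{1}{1 + N}$ ($x{\left(N \right)} = \frac{1}{N + 1} = \frac{1}{1 + N}$)
$- \frac{21883}{x{\left(L{\left(-17 \right)} \right)}} = - \frac{21883}{\frac{1}{1 + \sqrt{6 - 17}}} = - \frac{21883}{\frac{1}{1 + \sqrt{-11}}} = - \frac{21883}{\frac{1}{1 + i \sqrt{11}}} = - 21883 \left(1 + i \sqrt{11}\right) = -21883 - 21883 i \sqrt{11}$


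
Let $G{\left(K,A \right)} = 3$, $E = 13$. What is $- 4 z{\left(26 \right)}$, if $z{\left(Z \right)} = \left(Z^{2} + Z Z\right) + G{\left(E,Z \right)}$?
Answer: $-5420$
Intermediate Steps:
$z{\left(Z \right)} = 3 + 2 Z^{2}$ ($z{\left(Z \right)} = \left(Z^{2} + Z Z\right) + 3 = \left(Z^{2} + Z^{2}\right) + 3 = 2 Z^{2} + 3 = 3 + 2 Z^{2}$)
$- 4 z{\left(26 \right)} = - 4 \left(3 + 2 \cdot 26^{2}\right) = - 4 \left(3 + 2 \cdot 676\right) = - 4 \left(3 + 1352\right) = \left(-4\right) 1355 = -5420$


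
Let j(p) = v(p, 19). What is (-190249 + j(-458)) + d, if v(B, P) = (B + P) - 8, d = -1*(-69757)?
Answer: -120939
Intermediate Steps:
d = 69757
v(B, P) = -8 + B + P
j(p) = 11 + p (j(p) = -8 + p + 19 = 11 + p)
(-190249 + j(-458)) + d = (-190249 + (11 - 458)) + 69757 = (-190249 - 447) + 69757 = -190696 + 69757 = -120939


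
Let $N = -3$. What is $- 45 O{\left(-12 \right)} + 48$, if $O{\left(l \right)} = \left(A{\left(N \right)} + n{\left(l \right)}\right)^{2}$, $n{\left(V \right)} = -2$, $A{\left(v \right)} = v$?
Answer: $-1077$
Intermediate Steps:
$O{\left(l \right)} = 25$ ($O{\left(l \right)} = \left(-3 - 2\right)^{2} = \left(-5\right)^{2} = 25$)
$- 45 O{\left(-12 \right)} + 48 = \left(-45\right) 25 + 48 = -1125 + 48 = -1077$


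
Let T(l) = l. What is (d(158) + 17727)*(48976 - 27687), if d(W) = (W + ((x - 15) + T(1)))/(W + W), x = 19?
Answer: 119258742655/316 ≈ 3.7740e+8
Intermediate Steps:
d(W) = (5 + W)/(2*W) (d(W) = (W + ((19 - 15) + 1))/(W + W) = (W + (4 + 1))/((2*W)) = (W + 5)*(1/(2*W)) = (5 + W)*(1/(2*W)) = (5 + W)/(2*W))
(d(158) + 17727)*(48976 - 27687) = ((½)*(5 + 158)/158 + 17727)*(48976 - 27687) = ((½)*(1/158)*163 + 17727)*21289 = (163/316 + 17727)*21289 = (5601895/316)*21289 = 119258742655/316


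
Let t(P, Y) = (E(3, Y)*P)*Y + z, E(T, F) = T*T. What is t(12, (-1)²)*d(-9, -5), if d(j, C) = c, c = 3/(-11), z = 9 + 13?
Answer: -390/11 ≈ -35.455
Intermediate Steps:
E(T, F) = T²
z = 22
c = -3/11 (c = 3*(-1/11) = -3/11 ≈ -0.27273)
d(j, C) = -3/11
t(P, Y) = 22 + 9*P*Y (t(P, Y) = (3²*P)*Y + 22 = (9*P)*Y + 22 = 9*P*Y + 22 = 22 + 9*P*Y)
t(12, (-1)²)*d(-9, -5) = (22 + 9*12*(-1)²)*(-3/11) = (22 + 9*12*1)*(-3/11) = (22 + 108)*(-3/11) = 130*(-3/11) = -390/11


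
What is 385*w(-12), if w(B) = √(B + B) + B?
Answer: -4620 + 770*I*√6 ≈ -4620.0 + 1886.1*I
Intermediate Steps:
w(B) = B + √2*√B (w(B) = √(2*B) + B = √2*√B + B = B + √2*√B)
385*w(-12) = 385*(-12 + √2*√(-12)) = 385*(-12 + √2*(2*I*√3)) = 385*(-12 + 2*I*√6) = -4620 + 770*I*√6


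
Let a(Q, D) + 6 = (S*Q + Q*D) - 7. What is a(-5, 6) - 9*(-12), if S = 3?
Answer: 50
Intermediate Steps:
a(Q, D) = -13 + 3*Q + D*Q (a(Q, D) = -6 + ((3*Q + Q*D) - 7) = -6 + ((3*Q + D*Q) - 7) = -6 + (-7 + 3*Q + D*Q) = -13 + 3*Q + D*Q)
a(-5, 6) - 9*(-12) = (-13 + 3*(-5) + 6*(-5)) - 9*(-12) = (-13 - 15 - 30) + 108 = -58 + 108 = 50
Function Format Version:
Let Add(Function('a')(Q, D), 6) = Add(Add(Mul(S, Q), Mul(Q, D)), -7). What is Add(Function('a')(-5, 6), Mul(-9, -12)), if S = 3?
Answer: 50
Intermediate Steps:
Function('a')(Q, D) = Add(-13, Mul(3, Q), Mul(D, Q)) (Function('a')(Q, D) = Add(-6, Add(Add(Mul(3, Q), Mul(Q, D)), -7)) = Add(-6, Add(Add(Mul(3, Q), Mul(D, Q)), -7)) = Add(-6, Add(-7, Mul(3, Q), Mul(D, Q))) = Add(-13, Mul(3, Q), Mul(D, Q)))
Add(Function('a')(-5, 6), Mul(-9, -12)) = Add(Add(-13, Mul(3, -5), Mul(6, -5)), Mul(-9, -12)) = Add(Add(-13, -15, -30), 108) = Add(-58, 108) = 50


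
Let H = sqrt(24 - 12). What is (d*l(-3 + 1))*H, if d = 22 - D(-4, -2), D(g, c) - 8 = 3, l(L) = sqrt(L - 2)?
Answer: 44*I*sqrt(3) ≈ 76.21*I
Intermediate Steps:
l(L) = sqrt(-2 + L)
D(g, c) = 11 (D(g, c) = 8 + 3 = 11)
H = 2*sqrt(3) (H = sqrt(12) = 2*sqrt(3) ≈ 3.4641)
d = 11 (d = 22 - 1*11 = 22 - 11 = 11)
(d*l(-3 + 1))*H = (11*sqrt(-2 + (-3 + 1)))*(2*sqrt(3)) = (11*sqrt(-2 - 2))*(2*sqrt(3)) = (11*sqrt(-4))*(2*sqrt(3)) = (11*(2*I))*(2*sqrt(3)) = (22*I)*(2*sqrt(3)) = 44*I*sqrt(3)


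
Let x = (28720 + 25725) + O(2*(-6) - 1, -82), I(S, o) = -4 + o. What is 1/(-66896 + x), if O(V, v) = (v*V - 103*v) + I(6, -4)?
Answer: -1/2947 ≈ -0.00033933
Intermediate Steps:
O(V, v) = -8 - 103*v + V*v (O(V, v) = (v*V - 103*v) + (-4 - 4) = (V*v - 103*v) - 8 = (-103*v + V*v) - 8 = -8 - 103*v + V*v)
x = 63949 (x = (28720 + 25725) + (-8 - 103*(-82) + (2*(-6) - 1)*(-82)) = 54445 + (-8 + 8446 + (-12 - 1)*(-82)) = 54445 + (-8 + 8446 - 13*(-82)) = 54445 + (-8 + 8446 + 1066) = 54445 + 9504 = 63949)
1/(-66896 + x) = 1/(-66896 + 63949) = 1/(-2947) = -1/2947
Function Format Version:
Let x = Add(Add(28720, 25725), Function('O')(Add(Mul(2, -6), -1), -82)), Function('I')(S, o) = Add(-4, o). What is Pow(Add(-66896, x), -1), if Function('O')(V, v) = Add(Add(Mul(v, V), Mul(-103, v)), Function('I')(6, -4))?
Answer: Rational(-1, 2947) ≈ -0.00033933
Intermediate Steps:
Function('O')(V, v) = Add(-8, Mul(-103, v), Mul(V, v)) (Function('O')(V, v) = Add(Add(Mul(v, V), Mul(-103, v)), Add(-4, -4)) = Add(Add(Mul(V, v), Mul(-103, v)), -8) = Add(Add(Mul(-103, v), Mul(V, v)), -8) = Add(-8, Mul(-103, v), Mul(V, v)))
x = 63949 (x = Add(Add(28720, 25725), Add(-8, Mul(-103, -82), Mul(Add(Mul(2, -6), -1), -82))) = Add(54445, Add(-8, 8446, Mul(Add(-12, -1), -82))) = Add(54445, Add(-8, 8446, Mul(-13, -82))) = Add(54445, Add(-8, 8446, 1066)) = Add(54445, 9504) = 63949)
Pow(Add(-66896, x), -1) = Pow(Add(-66896, 63949), -1) = Pow(-2947, -1) = Rational(-1, 2947)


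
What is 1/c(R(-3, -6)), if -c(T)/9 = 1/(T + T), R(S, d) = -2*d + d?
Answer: -4/3 ≈ -1.3333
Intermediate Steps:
R(S, d) = -d
c(T) = -9/(2*T) (c(T) = -9/(T + T) = -9*1/(2*T) = -9/(2*T))
1/c(R(-3, -6)) = 1/(-9/(2*((-1*(-6))))) = 1/(-9/2/6) = 1/(-9/2*⅙) = 1/(-¾) = -4/3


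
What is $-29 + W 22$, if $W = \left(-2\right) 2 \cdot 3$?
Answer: $-293$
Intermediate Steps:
$W = -12$ ($W = \left(-4\right) 3 = -12$)
$-29 + W 22 = -29 - 264 = -293$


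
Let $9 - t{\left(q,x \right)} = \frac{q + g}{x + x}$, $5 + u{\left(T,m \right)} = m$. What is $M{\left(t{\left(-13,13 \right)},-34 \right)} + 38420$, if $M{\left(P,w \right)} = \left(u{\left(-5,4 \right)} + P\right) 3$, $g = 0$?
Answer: $\frac{76891}{2} \approx 38446.0$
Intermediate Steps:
$u{\left(T,m \right)} = -5 + m$
$t{\left(q,x \right)} = 9 - \frac{q}{2 x}$ ($t{\left(q,x \right)} = 9 - \frac{q + 0}{x + x} = 9 - \frac{q}{2 x}$)
$M{\left(P,w \right)} = -3 + 3 P$ ($M{\left(P,w \right)} = \left(\left(-5 + 4\right) + P\right) 3 = \left(-1 + P\right) 3 = -3 + 3 P$)
$M{\left(t{\left(-13,13 \right)},-34 \right)} + 38420 = \left(-3 + 3 \left(9 - - \frac{13}{2 \cdot 13}\right)\right) + 38420 = \left(-3 + 3 \left(9 - \left(- \frac{13}{2}\right) \frac{1}{13}\right)\right) + 38420 = \left(-3 + 3 \left(9 + \frac{1}{2}\right)\right) + 38420 = \left(-3 + 3 \cdot \frac{19}{2}\right) + 38420 = \left(-3 + \frac{57}{2}\right) + 38420 = \frac{51}{2} + 38420 = \frac{76891}{2}$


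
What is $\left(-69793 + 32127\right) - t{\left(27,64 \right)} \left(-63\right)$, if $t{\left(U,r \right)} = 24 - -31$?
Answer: $-34201$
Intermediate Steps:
$t{\left(U,r \right)} = 55$ ($t{\left(U,r \right)} = 24 + 31 = 55$)
$\left(-69793 + 32127\right) - t{\left(27,64 \right)} \left(-63\right) = \left(-69793 + 32127\right) - 55 \left(-63\right) = -37666 - -3465 = -37666 + 3465 = -34201$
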